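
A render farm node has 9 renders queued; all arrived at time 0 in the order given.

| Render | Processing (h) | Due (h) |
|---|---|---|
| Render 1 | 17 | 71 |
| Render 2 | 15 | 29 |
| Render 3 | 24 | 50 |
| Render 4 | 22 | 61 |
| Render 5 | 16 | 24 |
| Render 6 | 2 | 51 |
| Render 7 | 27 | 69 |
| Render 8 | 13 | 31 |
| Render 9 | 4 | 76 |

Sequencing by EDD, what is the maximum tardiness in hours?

EDD (increasing due date): Render 5 Render 2 Render 8 Render 3 Render 6 Render 4 Render 7 Render 1 Render 9.
Render 5: 0→16, due 24, tardiness 0
Render 2: 16→31, due 29, tardiness 2
Render 8: 31→44, due 31, tardiness 13
Render 3: 44→68, due 50, tardiness 18
Render 6: 68→70, due 51, tardiness 19
Render 4: 70→92, due 61, tardiness 31
Render 7: 92→119, due 69, tardiness 50
Render 1: 119→136, due 71, tardiness 65
Render 9: 136→140, due 76, tardiness 64
Maximum = 65.

65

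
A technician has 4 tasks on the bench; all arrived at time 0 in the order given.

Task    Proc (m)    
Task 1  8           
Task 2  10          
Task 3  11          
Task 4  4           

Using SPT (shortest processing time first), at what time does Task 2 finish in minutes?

22

SPT (increasing processing time): Task 4 Task 1 Task 2 Task 3.
Task 4: 0→4
Task 1: 4→12
Task 2: 12→22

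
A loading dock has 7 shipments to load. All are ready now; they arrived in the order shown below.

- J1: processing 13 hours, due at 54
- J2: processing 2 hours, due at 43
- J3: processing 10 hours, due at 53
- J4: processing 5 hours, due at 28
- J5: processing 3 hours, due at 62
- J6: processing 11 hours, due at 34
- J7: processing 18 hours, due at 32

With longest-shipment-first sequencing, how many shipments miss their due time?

LPT (decreasing processing time): J7 J1 J6 J3 J4 J5 J2.
J7: 0→18, due 32, tardiness 0
J1: 18→31, due 54, tardiness 0
J6: 31→42, due 34, tardiness 8
J3: 42→52, due 53, tardiness 0
J4: 52→57, due 28, tardiness 29
J5: 57→60, due 62, tardiness 0
J2: 60→62, due 43, tardiness 19
Late shipments: 3.

3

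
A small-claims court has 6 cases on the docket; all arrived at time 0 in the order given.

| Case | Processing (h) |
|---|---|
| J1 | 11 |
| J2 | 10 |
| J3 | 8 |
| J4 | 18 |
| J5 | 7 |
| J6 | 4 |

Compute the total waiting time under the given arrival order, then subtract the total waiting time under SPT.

FIFO (arrival order): J1 J2 J3 J4 J5 J6.
J1: waits 0, runs 0→11
J2: waits 11, runs 11→21
J3: waits 21, runs 21→29
J4: waits 29, runs 29→47
J5: waits 47, runs 47→54
J6: waits 54, runs 54→58
Sum = 0+11+21+29+47+54 = 162.
SPT (increasing processing time): J6 J5 J3 J2 J1 J4.
J6: waits 0, runs 0→4
J5: waits 4, runs 4→11
J3: waits 11, runs 11→19
J2: waits 19, runs 19→29
J1: waits 29, runs 29→40
J4: waits 40, runs 40→58
Sum = 0+4+11+19+29+40 = 103.
Difference = 162 − 103 = 59.

59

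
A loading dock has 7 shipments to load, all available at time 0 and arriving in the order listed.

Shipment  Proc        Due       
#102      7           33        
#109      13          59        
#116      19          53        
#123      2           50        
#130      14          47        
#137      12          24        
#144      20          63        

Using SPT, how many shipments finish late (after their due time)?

SPT (increasing processing time): #123 #102 #137 #109 #130 #116 #144.
#123: 0→2, due 50, tardiness 0
#102: 2→9, due 33, tardiness 0
#137: 9→21, due 24, tardiness 0
#109: 21→34, due 59, tardiness 0
#130: 34→48, due 47, tardiness 1
#116: 48→67, due 53, tardiness 14
#144: 67→87, due 63, tardiness 24
Late shipments: 3.

3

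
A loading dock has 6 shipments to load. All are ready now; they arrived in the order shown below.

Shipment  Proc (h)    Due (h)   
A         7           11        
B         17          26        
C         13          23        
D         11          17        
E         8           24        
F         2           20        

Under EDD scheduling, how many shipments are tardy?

EDD (increasing due date): A D F C E B.
A: 0→7, due 11, tardiness 0
D: 7→18, due 17, tardiness 1
F: 18→20, due 20, tardiness 0
C: 20→33, due 23, tardiness 10
E: 33→41, due 24, tardiness 17
B: 41→58, due 26, tardiness 32
Late shipments: 4.

4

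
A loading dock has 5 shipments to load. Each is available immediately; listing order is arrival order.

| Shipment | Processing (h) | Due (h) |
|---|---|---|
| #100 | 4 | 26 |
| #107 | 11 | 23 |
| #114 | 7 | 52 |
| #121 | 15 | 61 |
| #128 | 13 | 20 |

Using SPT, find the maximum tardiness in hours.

SPT (increasing processing time): #100 #114 #107 #128 #121.
#100: 0→4, due 26, tardiness 0
#114: 4→11, due 52, tardiness 0
#107: 11→22, due 23, tardiness 0
#128: 22→35, due 20, tardiness 15
#121: 35→50, due 61, tardiness 0
Maximum = 15.

15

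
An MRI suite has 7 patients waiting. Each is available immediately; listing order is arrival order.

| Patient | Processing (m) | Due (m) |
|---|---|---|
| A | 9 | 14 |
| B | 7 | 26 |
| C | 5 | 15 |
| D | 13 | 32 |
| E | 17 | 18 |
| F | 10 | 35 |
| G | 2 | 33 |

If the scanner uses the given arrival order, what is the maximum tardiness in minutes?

33

FIFO (arrival order): A B C D E F G.
A: 0→9, due 14, tardiness 0
B: 9→16, due 26, tardiness 0
C: 16→21, due 15, tardiness 6
D: 21→34, due 32, tardiness 2
E: 34→51, due 18, tardiness 33
F: 51→61, due 35, tardiness 26
G: 61→63, due 33, tardiness 30
Maximum = 33.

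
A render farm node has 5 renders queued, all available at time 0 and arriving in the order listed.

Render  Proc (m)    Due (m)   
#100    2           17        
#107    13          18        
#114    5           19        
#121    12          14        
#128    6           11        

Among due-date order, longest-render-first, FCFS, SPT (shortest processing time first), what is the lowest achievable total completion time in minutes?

EDD (increasing due date): #128 #121 #100 #107 #114.
#128: 0→6
#121: 6→18
#100: 18→20
#107: 20→33
#114: 33→38
Sum = 6+18+20+33+38 = 115.
LPT (decreasing processing time): #107 #121 #128 #114 #100.
#107: 0→13
#121: 13→25
#128: 25→31
#114: 31→36
#100: 36→38
Sum = 13+25+31+36+38 = 143.
FIFO (arrival order): #100 #107 #114 #121 #128.
#100: 0→2
#107: 2→15
#114: 15→20
#121: 20→32
#128: 32→38
Sum = 2+15+20+32+38 = 107.
SPT (increasing processing time): #100 #114 #128 #121 #107.
#100: 0→2
#114: 2→7
#128: 7→13
#121: 13→25
#107: 25→38
Sum = 2+7+13+25+38 = 85.
EDD 115, LPT 143, FIFO 107, SPT 85 → minimum 85.

85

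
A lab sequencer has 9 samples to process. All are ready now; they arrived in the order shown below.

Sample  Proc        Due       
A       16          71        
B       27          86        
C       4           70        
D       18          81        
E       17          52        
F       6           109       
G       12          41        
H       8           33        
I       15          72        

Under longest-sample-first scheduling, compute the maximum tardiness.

LPT (decreasing processing time): B D E A I G H F C.
B: 0→27, due 86, tardiness 0
D: 27→45, due 81, tardiness 0
E: 45→62, due 52, tardiness 10
A: 62→78, due 71, tardiness 7
I: 78→93, due 72, tardiness 21
G: 93→105, due 41, tardiness 64
H: 105→113, due 33, tardiness 80
F: 113→119, due 109, tardiness 10
C: 119→123, due 70, tardiness 53
Maximum = 80.

80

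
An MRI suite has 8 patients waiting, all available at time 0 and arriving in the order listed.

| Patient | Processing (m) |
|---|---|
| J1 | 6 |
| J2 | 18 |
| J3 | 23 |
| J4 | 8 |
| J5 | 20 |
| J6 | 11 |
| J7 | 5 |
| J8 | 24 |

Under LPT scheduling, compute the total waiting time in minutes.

533

LPT (decreasing processing time): J8 J3 J5 J2 J6 J4 J1 J7.
J8: waits 0, runs 0→24
J3: waits 24, runs 24→47
J5: waits 47, runs 47→67
J2: waits 67, runs 67→85
J6: waits 85, runs 85→96
J4: waits 96, runs 96→104
J1: waits 104, runs 104→110
J7: waits 110, runs 110→115
Sum = 0+24+47+67+85+96+104+110 = 533.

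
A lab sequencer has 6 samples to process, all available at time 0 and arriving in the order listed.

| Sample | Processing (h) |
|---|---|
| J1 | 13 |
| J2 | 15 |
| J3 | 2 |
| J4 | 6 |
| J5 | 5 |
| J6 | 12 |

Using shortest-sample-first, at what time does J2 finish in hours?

SPT (increasing processing time): J3 J5 J4 J6 J1 J2.
J3: 0→2
J5: 2→7
J4: 7→13
J6: 13→25
J1: 25→38
J2: 38→53

53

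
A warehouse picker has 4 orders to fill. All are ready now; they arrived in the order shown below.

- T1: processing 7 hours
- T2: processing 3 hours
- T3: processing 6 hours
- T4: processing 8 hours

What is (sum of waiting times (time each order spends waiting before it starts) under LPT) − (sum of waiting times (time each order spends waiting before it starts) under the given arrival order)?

LPT (decreasing processing time): T4 T1 T3 T2.
T4: waits 0, runs 0→8
T1: waits 8, runs 8→15
T3: waits 15, runs 15→21
T2: waits 21, runs 21→24
Sum = 0+8+15+21 = 44.
FIFO (arrival order): T1 T2 T3 T4.
T1: waits 0, runs 0→7
T2: waits 7, runs 7→10
T3: waits 10, runs 10→16
T4: waits 16, runs 16→24
Sum = 0+7+10+16 = 33.
Difference = 44 − 33 = 11.

11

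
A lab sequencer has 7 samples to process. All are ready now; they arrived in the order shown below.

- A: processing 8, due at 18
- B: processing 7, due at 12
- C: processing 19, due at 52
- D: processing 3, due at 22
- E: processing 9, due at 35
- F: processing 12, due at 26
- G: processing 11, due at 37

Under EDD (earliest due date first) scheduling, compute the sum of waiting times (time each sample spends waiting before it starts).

159

EDD (increasing due date): B A D F E G C.
B: waits 0, runs 0→7
A: waits 7, runs 7→15
D: waits 15, runs 15→18
F: waits 18, runs 18→30
E: waits 30, runs 30→39
G: waits 39, runs 39→50
C: waits 50, runs 50→69
Sum = 0+7+15+18+30+39+50 = 159.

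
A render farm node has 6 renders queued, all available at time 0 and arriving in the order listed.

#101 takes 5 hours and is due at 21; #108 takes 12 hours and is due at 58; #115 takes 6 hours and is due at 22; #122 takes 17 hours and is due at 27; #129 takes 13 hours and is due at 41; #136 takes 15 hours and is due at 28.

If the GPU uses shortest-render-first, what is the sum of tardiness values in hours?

SPT (increasing processing time): #101 #115 #108 #129 #136 #122.
#101: 0→5, due 21, tardiness 0
#115: 5→11, due 22, tardiness 0
#108: 11→23, due 58, tardiness 0
#129: 23→36, due 41, tardiness 0
#136: 36→51, due 28, tardiness 23
#122: 51→68, due 27, tardiness 41
Sum = 0+0+0+0+23+41 = 64.

64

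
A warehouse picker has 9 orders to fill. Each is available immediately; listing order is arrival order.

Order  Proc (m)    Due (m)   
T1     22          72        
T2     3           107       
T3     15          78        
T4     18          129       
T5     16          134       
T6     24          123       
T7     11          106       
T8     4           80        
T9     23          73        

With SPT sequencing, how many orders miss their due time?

SPT (increasing processing time): T2 T8 T7 T3 T5 T4 T1 T9 T6.
T2: 0→3, due 107, tardiness 0
T8: 3→7, due 80, tardiness 0
T7: 7→18, due 106, tardiness 0
T3: 18→33, due 78, tardiness 0
T5: 33→49, due 134, tardiness 0
T4: 49→67, due 129, tardiness 0
T1: 67→89, due 72, tardiness 17
T9: 89→112, due 73, tardiness 39
T6: 112→136, due 123, tardiness 13
Late orders: 3.

3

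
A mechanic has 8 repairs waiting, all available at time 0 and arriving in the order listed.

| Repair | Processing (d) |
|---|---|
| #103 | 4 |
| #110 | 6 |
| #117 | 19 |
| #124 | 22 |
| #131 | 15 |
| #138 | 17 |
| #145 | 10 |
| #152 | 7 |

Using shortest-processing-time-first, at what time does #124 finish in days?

100

SPT (increasing processing time): #103 #110 #152 #145 #131 #138 #117 #124.
#103: 0→4
#110: 4→10
#152: 10→17
#145: 17→27
#131: 27→42
#138: 42→59
#117: 59→78
#124: 78→100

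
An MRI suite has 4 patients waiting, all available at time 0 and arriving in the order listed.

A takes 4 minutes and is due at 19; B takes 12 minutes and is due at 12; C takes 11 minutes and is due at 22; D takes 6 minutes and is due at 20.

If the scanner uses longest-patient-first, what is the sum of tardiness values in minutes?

LPT (decreasing processing time): B C D A.
B: 0→12, due 12, tardiness 0
C: 12→23, due 22, tardiness 1
D: 23→29, due 20, tardiness 9
A: 29→33, due 19, tardiness 14
Sum = 0+1+9+14 = 24.

24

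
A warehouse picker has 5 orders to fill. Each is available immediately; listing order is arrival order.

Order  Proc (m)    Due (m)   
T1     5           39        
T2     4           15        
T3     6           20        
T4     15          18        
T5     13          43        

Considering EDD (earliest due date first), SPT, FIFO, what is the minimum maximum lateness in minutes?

5

EDD (increasing due date): T2 T4 T3 T1 T5.
T2: 0→4, due 15, lateness -11
T4: 4→19, due 18, lateness 1
T3: 19→25, due 20, lateness 5
T1: 25→30, due 39, lateness -9
T5: 30→43, due 43, lateness 0
Maximum = 5.
SPT (increasing processing time): T2 T1 T3 T5 T4.
T2: 0→4, due 15, lateness -11
T1: 4→9, due 39, lateness -30
T3: 9→15, due 20, lateness -5
T5: 15→28, due 43, lateness -15
T4: 28→43, due 18, lateness 25
Maximum = 25.
FIFO (arrival order): T1 T2 T3 T4 T5.
T1: 0→5, due 39, lateness -34
T2: 5→9, due 15, lateness -6
T3: 9→15, due 20, lateness -5
T4: 15→30, due 18, lateness 12
T5: 30→43, due 43, lateness 0
Maximum = 12.
EDD 5, SPT 25, FIFO 12 → minimum 5.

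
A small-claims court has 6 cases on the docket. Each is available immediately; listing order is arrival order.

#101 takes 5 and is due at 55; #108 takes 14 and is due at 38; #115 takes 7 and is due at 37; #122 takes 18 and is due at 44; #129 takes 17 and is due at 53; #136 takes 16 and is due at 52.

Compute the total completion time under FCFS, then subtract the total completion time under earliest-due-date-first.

FIFO (arrival order): #101 #108 #115 #122 #129 #136.
#101: 0→5
#108: 5→19
#115: 19→26
#122: 26→44
#129: 44→61
#136: 61→77
Sum = 5+19+26+44+61+77 = 232.
EDD (increasing due date): #115 #108 #122 #136 #129 #101.
#115: 0→7
#108: 7→21
#122: 21→39
#136: 39→55
#129: 55→72
#101: 72→77
Sum = 7+21+39+55+72+77 = 271.
Difference = 232 − 271 = -39.

-39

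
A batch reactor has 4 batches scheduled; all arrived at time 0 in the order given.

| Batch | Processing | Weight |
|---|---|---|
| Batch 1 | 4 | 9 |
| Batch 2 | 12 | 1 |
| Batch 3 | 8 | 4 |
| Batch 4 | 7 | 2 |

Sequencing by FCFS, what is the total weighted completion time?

FIFO (arrival order): Batch 1 Batch 2 Batch 3 Batch 4.
Batch 1: finishes 4, weight 9, w·C = 36
Batch 2: finishes 16, weight 1, w·C = 16
Batch 3: finishes 24, weight 4, w·C = 96
Batch 4: finishes 31, weight 2, w·C = 62
Sum = 36+16+96+62 = 210.

210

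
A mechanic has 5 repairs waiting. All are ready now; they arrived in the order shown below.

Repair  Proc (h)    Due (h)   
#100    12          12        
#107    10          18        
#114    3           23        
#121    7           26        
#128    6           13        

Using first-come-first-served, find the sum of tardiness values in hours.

37

FIFO (arrival order): #100 #107 #114 #121 #128.
#100: 0→12, due 12, tardiness 0
#107: 12→22, due 18, tardiness 4
#114: 22→25, due 23, tardiness 2
#121: 25→32, due 26, tardiness 6
#128: 32→38, due 13, tardiness 25
Sum = 0+4+2+6+25 = 37.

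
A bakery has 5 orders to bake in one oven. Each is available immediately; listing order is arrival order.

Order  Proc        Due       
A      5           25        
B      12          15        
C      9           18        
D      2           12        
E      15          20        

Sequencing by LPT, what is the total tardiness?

77

LPT (decreasing processing time): E B C A D.
E: 0→15, due 20, tardiness 0
B: 15→27, due 15, tardiness 12
C: 27→36, due 18, tardiness 18
A: 36→41, due 25, tardiness 16
D: 41→43, due 12, tardiness 31
Sum = 0+12+18+16+31 = 77.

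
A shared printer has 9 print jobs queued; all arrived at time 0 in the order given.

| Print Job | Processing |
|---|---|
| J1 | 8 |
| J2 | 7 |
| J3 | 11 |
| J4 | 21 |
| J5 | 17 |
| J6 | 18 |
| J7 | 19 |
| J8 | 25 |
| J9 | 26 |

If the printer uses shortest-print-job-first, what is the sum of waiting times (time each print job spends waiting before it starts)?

SPT (increasing processing time): J2 J1 J3 J5 J6 J7 J4 J8 J9.
J2: waits 0, runs 0→7
J1: waits 7, runs 7→15
J3: waits 15, runs 15→26
J5: waits 26, runs 26→43
J6: waits 43, runs 43→61
J7: waits 61, runs 61→80
J4: waits 80, runs 80→101
J8: waits 101, runs 101→126
J9: waits 126, runs 126→152
Sum = 0+7+15+26+43+61+80+101+126 = 459.

459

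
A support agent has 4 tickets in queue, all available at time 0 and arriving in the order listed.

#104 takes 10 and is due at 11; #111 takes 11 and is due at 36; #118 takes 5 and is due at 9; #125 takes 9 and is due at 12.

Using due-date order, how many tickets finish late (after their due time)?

2

EDD (increasing due date): #118 #104 #125 #111.
#118: 0→5, due 9, tardiness 0
#104: 5→15, due 11, tardiness 4
#125: 15→24, due 12, tardiness 12
#111: 24→35, due 36, tardiness 0
Late tickets: 2.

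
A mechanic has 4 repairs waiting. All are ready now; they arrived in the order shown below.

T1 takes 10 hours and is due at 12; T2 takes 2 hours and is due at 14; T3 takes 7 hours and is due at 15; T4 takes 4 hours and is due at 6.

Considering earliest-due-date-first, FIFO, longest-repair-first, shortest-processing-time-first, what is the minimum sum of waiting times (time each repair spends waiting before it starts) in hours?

EDD (increasing due date): T4 T1 T2 T3.
T4: waits 0, runs 0→4
T1: waits 4, runs 4→14
T2: waits 14, runs 14→16
T3: waits 16, runs 16→23
Sum = 0+4+14+16 = 34.
FIFO (arrival order): T1 T2 T3 T4.
T1: waits 0, runs 0→10
T2: waits 10, runs 10→12
T3: waits 12, runs 12→19
T4: waits 19, runs 19→23
Sum = 0+10+12+19 = 41.
LPT (decreasing processing time): T1 T3 T4 T2.
T1: waits 0, runs 0→10
T3: waits 10, runs 10→17
T4: waits 17, runs 17→21
T2: waits 21, runs 21→23
Sum = 0+10+17+21 = 48.
SPT (increasing processing time): T2 T4 T3 T1.
T2: waits 0, runs 0→2
T4: waits 2, runs 2→6
T3: waits 6, runs 6→13
T1: waits 13, runs 13→23
Sum = 0+2+6+13 = 21.
EDD 34, FIFO 41, LPT 48, SPT 21 → minimum 21.

21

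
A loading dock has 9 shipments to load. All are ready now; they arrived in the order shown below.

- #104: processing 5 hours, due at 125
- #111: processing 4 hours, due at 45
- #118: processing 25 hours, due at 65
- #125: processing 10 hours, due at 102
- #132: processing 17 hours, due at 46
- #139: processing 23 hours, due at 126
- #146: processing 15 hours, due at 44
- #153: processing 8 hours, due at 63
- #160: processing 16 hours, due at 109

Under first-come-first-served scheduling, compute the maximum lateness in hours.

55

FIFO (arrival order): #104 #111 #118 #125 #132 #139 #146 #153 #160.
#104: 0→5, due 125, lateness -120
#111: 5→9, due 45, lateness -36
#118: 9→34, due 65, lateness -31
#125: 34→44, due 102, lateness -58
#132: 44→61, due 46, lateness 15
#139: 61→84, due 126, lateness -42
#146: 84→99, due 44, lateness 55
#153: 99→107, due 63, lateness 44
#160: 107→123, due 109, lateness 14
Maximum = 55.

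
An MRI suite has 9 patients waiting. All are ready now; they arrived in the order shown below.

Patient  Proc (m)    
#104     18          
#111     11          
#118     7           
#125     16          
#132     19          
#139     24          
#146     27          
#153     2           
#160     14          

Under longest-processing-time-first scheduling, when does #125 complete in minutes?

104

LPT (decreasing processing time): #146 #139 #132 #104 #125 #160 #111 #118 #153.
#146: 0→27
#139: 27→51
#132: 51→70
#104: 70→88
#125: 88→104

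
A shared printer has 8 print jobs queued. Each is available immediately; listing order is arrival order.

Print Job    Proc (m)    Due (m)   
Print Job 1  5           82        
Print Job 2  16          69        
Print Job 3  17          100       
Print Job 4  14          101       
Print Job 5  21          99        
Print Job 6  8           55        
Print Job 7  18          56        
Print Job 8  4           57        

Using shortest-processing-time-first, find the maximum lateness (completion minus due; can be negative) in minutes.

26

SPT (increasing processing time): Print Job 8 Print Job 1 Print Job 6 Print Job 4 Print Job 2 Print Job 3 Print Job 7 Print Job 5.
Print Job 8: 0→4, due 57, lateness -53
Print Job 1: 4→9, due 82, lateness -73
Print Job 6: 9→17, due 55, lateness -38
Print Job 4: 17→31, due 101, lateness -70
Print Job 2: 31→47, due 69, lateness -22
Print Job 3: 47→64, due 100, lateness -36
Print Job 7: 64→82, due 56, lateness 26
Print Job 5: 82→103, due 99, lateness 4
Maximum = 26.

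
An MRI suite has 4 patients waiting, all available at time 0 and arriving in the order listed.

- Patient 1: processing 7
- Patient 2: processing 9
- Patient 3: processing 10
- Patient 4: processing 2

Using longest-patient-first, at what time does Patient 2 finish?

19

LPT (decreasing processing time): Patient 3 Patient 2 Patient 1 Patient 4.
Patient 3: 0→10
Patient 2: 10→19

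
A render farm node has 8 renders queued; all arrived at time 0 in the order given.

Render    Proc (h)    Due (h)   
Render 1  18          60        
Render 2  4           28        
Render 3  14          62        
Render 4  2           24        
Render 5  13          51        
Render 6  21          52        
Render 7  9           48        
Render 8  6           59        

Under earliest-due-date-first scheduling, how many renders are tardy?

2

EDD (increasing due date): Render 4 Render 2 Render 7 Render 5 Render 6 Render 8 Render 1 Render 3.
Render 4: 0→2, due 24, tardiness 0
Render 2: 2→6, due 28, tardiness 0
Render 7: 6→15, due 48, tardiness 0
Render 5: 15→28, due 51, tardiness 0
Render 6: 28→49, due 52, tardiness 0
Render 8: 49→55, due 59, tardiness 0
Render 1: 55→73, due 60, tardiness 13
Render 3: 73→87, due 62, tardiness 25
Late renders: 2.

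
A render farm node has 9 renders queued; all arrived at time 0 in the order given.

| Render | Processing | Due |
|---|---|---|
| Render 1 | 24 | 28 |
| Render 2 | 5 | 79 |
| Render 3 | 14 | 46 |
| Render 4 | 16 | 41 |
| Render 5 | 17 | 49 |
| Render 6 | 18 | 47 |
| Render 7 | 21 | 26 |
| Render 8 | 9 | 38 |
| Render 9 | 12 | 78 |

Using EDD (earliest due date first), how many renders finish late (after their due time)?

EDD (increasing due date): Render 7 Render 1 Render 8 Render 4 Render 3 Render 6 Render 5 Render 9 Render 2.
Render 7: 0→21, due 26, tardiness 0
Render 1: 21→45, due 28, tardiness 17
Render 8: 45→54, due 38, tardiness 16
Render 4: 54→70, due 41, tardiness 29
Render 3: 70→84, due 46, tardiness 38
Render 6: 84→102, due 47, tardiness 55
Render 5: 102→119, due 49, tardiness 70
Render 9: 119→131, due 78, tardiness 53
Render 2: 131→136, due 79, tardiness 57
Late renders: 8.

8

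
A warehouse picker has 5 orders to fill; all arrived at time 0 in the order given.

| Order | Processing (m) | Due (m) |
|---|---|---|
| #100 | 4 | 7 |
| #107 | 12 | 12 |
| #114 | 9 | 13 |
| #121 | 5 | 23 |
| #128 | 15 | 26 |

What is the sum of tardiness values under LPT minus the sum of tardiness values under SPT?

LPT (decreasing processing time): #128 #107 #114 #121 #100.
#128: 0→15, due 26, tardiness 0
#107: 15→27, due 12, tardiness 15
#114: 27→36, due 13, tardiness 23
#121: 36→41, due 23, tardiness 18
#100: 41→45, due 7, tardiness 38
Sum = 0+15+23+18+38 = 94.
SPT (increasing processing time): #100 #121 #114 #107 #128.
#100: 0→4, due 7, tardiness 0
#121: 4→9, due 23, tardiness 0
#114: 9→18, due 13, tardiness 5
#107: 18→30, due 12, tardiness 18
#128: 30→45, due 26, tardiness 19
Sum = 0+0+5+18+19 = 42.
Difference = 94 − 42 = 52.

52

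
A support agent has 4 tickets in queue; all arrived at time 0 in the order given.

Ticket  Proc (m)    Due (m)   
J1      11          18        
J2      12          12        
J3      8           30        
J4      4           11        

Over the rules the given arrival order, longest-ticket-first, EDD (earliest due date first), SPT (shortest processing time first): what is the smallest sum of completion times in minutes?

74

FIFO (arrival order): J1 J2 J3 J4.
J1: 0→11
J2: 11→23
J3: 23→31
J4: 31→35
Sum = 11+23+31+35 = 100.
LPT (decreasing processing time): J2 J1 J3 J4.
J2: 0→12
J1: 12→23
J3: 23→31
J4: 31→35
Sum = 12+23+31+35 = 101.
EDD (increasing due date): J4 J2 J1 J3.
J4: 0→4
J2: 4→16
J1: 16→27
J3: 27→35
Sum = 4+16+27+35 = 82.
SPT (increasing processing time): J4 J3 J1 J2.
J4: 0→4
J3: 4→12
J1: 12→23
J2: 23→35
Sum = 4+12+23+35 = 74.
FIFO 100, LPT 101, EDD 82, SPT 74 → minimum 74.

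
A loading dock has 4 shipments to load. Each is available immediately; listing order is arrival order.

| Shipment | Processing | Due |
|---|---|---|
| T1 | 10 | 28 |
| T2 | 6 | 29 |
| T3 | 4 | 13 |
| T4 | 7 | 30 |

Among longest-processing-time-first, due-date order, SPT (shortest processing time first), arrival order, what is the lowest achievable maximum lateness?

LPT (decreasing processing time): T1 T4 T2 T3.
T1: 0→10, due 28, lateness -18
T4: 10→17, due 30, lateness -13
T2: 17→23, due 29, lateness -6
T3: 23→27, due 13, lateness 14
Maximum = 14.
EDD (increasing due date): T3 T1 T2 T4.
T3: 0→4, due 13, lateness -9
T1: 4→14, due 28, lateness -14
T2: 14→20, due 29, lateness -9
T4: 20→27, due 30, lateness -3
Maximum = -3.
SPT (increasing processing time): T3 T2 T4 T1.
T3: 0→4, due 13, lateness -9
T2: 4→10, due 29, lateness -19
T4: 10→17, due 30, lateness -13
T1: 17→27, due 28, lateness -1
Maximum = -1.
FIFO (arrival order): T1 T2 T3 T4.
T1: 0→10, due 28, lateness -18
T2: 10→16, due 29, lateness -13
T3: 16→20, due 13, lateness 7
T4: 20→27, due 30, lateness -3
Maximum = 7.
LPT 14, EDD -3, SPT -1, FIFO 7 → minimum -3.

-3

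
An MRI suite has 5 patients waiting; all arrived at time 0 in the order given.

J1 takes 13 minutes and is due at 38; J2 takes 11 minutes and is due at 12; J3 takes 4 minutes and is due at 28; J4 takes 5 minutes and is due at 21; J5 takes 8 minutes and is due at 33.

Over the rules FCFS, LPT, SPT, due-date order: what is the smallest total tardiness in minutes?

FIFO (arrival order): J1 J2 J3 J4 J5.
J1: 0→13, due 38, tardiness 0
J2: 13→24, due 12, tardiness 12
J3: 24→28, due 28, tardiness 0
J4: 28→33, due 21, tardiness 12
J5: 33→41, due 33, tardiness 8
Sum = 0+12+0+12+8 = 32.
LPT (decreasing processing time): J1 J2 J5 J4 J3.
J1: 0→13, due 38, tardiness 0
J2: 13→24, due 12, tardiness 12
J5: 24→32, due 33, tardiness 0
J4: 32→37, due 21, tardiness 16
J3: 37→41, due 28, tardiness 13
Sum = 0+12+0+16+13 = 41.
SPT (increasing processing time): J3 J4 J5 J2 J1.
J3: 0→4, due 28, tardiness 0
J4: 4→9, due 21, tardiness 0
J5: 9→17, due 33, tardiness 0
J2: 17→28, due 12, tardiness 16
J1: 28→41, due 38, tardiness 3
Sum = 0+0+0+16+3 = 19.
EDD (increasing due date): J2 J4 J3 J5 J1.
J2: 0→11, due 12, tardiness 0
J4: 11→16, due 21, tardiness 0
J3: 16→20, due 28, tardiness 0
J5: 20→28, due 33, tardiness 0
J1: 28→41, due 38, tardiness 3
Sum = 0+0+0+0+3 = 3.
FIFO 32, LPT 41, SPT 19, EDD 3 → minimum 3.

3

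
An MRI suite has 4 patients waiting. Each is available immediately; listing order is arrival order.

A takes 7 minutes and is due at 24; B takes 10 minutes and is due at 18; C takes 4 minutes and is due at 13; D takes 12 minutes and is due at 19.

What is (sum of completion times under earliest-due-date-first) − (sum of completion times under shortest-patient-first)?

8

EDD (increasing due date): C B D A.
C: 0→4
B: 4→14
D: 14→26
A: 26→33
Sum = 4+14+26+33 = 77.
SPT (increasing processing time): C A B D.
C: 0→4
A: 4→11
B: 11→21
D: 21→33
Sum = 4+11+21+33 = 69.
Difference = 77 − 69 = 8.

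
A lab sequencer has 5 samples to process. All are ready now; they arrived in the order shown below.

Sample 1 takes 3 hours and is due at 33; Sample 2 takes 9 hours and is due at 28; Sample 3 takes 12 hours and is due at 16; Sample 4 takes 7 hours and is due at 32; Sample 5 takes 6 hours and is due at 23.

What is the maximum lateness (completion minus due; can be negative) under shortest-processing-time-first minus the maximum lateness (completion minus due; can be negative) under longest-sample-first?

SPT (increasing processing time): Sample 1 Sample 5 Sample 4 Sample 2 Sample 3.
Sample 1: 0→3, due 33, lateness -30
Sample 5: 3→9, due 23, lateness -14
Sample 4: 9→16, due 32, lateness -16
Sample 2: 16→25, due 28, lateness -3
Sample 3: 25→37, due 16, lateness 21
Maximum = 21.
LPT (decreasing processing time): Sample 3 Sample 2 Sample 4 Sample 5 Sample 1.
Sample 3: 0→12, due 16, lateness -4
Sample 2: 12→21, due 28, lateness -7
Sample 4: 21→28, due 32, lateness -4
Sample 5: 28→34, due 23, lateness 11
Sample 1: 34→37, due 33, lateness 4
Maximum = 11.
Difference = 21 − 11 = 10.

10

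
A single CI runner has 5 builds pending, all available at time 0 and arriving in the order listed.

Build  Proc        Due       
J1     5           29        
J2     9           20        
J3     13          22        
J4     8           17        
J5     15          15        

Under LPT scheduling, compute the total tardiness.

72

LPT (decreasing processing time): J5 J3 J2 J4 J1.
J5: 0→15, due 15, tardiness 0
J3: 15→28, due 22, tardiness 6
J2: 28→37, due 20, tardiness 17
J4: 37→45, due 17, tardiness 28
J1: 45→50, due 29, tardiness 21
Sum = 0+6+17+28+21 = 72.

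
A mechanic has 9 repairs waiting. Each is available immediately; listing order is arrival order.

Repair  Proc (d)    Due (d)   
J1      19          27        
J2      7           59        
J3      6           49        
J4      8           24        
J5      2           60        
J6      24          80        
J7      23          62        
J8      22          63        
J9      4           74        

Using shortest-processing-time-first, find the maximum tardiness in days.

35

SPT (increasing processing time): J5 J9 J3 J2 J4 J1 J8 J7 J6.
J5: 0→2, due 60, tardiness 0
J9: 2→6, due 74, tardiness 0
J3: 6→12, due 49, tardiness 0
J2: 12→19, due 59, tardiness 0
J4: 19→27, due 24, tardiness 3
J1: 27→46, due 27, tardiness 19
J8: 46→68, due 63, tardiness 5
J7: 68→91, due 62, tardiness 29
J6: 91→115, due 80, tardiness 35
Maximum = 35.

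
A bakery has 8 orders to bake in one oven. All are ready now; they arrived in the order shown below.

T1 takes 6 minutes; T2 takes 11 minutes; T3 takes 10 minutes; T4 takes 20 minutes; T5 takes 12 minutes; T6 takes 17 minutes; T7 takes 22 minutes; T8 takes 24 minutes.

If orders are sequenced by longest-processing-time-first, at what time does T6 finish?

83

LPT (decreasing processing time): T8 T7 T4 T6 T5 T2 T3 T1.
T8: 0→24
T7: 24→46
T4: 46→66
T6: 66→83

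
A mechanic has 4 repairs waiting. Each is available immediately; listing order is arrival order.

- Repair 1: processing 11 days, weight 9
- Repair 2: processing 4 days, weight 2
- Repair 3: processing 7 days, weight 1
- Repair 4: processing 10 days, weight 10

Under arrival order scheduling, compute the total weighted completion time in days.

FIFO (arrival order): Repair 1 Repair 2 Repair 3 Repair 4.
Repair 1: finishes 11, weight 9, w·C = 99
Repair 2: finishes 15, weight 2, w·C = 30
Repair 3: finishes 22, weight 1, w·C = 22
Repair 4: finishes 32, weight 10, w·C = 320
Sum = 99+30+22+320 = 471.

471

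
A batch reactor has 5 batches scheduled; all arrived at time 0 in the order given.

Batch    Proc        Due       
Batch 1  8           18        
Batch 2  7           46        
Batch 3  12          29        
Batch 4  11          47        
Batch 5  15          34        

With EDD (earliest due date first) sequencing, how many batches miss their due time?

2

EDD (increasing due date): Batch 1 Batch 3 Batch 5 Batch 2 Batch 4.
Batch 1: 0→8, due 18, tardiness 0
Batch 3: 8→20, due 29, tardiness 0
Batch 5: 20→35, due 34, tardiness 1
Batch 2: 35→42, due 46, tardiness 0
Batch 4: 42→53, due 47, tardiness 6
Late batches: 2.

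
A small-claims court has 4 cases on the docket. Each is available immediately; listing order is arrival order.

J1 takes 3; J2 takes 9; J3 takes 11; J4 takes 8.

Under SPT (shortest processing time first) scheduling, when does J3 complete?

31

SPT (increasing processing time): J1 J4 J2 J3.
J1: 0→3
J4: 3→11
J2: 11→20
J3: 20→31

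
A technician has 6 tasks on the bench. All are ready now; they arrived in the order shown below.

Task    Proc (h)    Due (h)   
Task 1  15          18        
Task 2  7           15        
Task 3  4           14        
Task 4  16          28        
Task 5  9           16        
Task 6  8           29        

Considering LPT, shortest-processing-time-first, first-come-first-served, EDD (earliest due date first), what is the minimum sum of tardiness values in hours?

68

LPT (decreasing processing time): Task 4 Task 1 Task 5 Task 6 Task 2 Task 3.
Task 4: 0→16, due 28, tardiness 0
Task 1: 16→31, due 18, tardiness 13
Task 5: 31→40, due 16, tardiness 24
Task 6: 40→48, due 29, tardiness 19
Task 2: 48→55, due 15, tardiness 40
Task 3: 55→59, due 14, tardiness 45
Sum = 0+13+24+19+40+45 = 141.
SPT (increasing processing time): Task 3 Task 2 Task 6 Task 5 Task 1 Task 4.
Task 3: 0→4, due 14, tardiness 0
Task 2: 4→11, due 15, tardiness 0
Task 6: 11→19, due 29, tardiness 0
Task 5: 19→28, due 16, tardiness 12
Task 1: 28→43, due 18, tardiness 25
Task 4: 43→59, due 28, tardiness 31
Sum = 0+0+0+12+25+31 = 68.
FIFO (arrival order): Task 1 Task 2 Task 3 Task 4 Task 5 Task 6.
Task 1: 0→15, due 18, tardiness 0
Task 2: 15→22, due 15, tardiness 7
Task 3: 22→26, due 14, tardiness 12
Task 4: 26→42, due 28, tardiness 14
Task 5: 42→51, due 16, tardiness 35
Task 6: 51→59, due 29, tardiness 30
Sum = 0+7+12+14+35+30 = 98.
EDD (increasing due date): Task 3 Task 2 Task 5 Task 1 Task 4 Task 6.
Task 3: 0→4, due 14, tardiness 0
Task 2: 4→11, due 15, tardiness 0
Task 5: 11→20, due 16, tardiness 4
Task 1: 20→35, due 18, tardiness 17
Task 4: 35→51, due 28, tardiness 23
Task 6: 51→59, due 29, tardiness 30
Sum = 0+0+4+17+23+30 = 74.
LPT 141, SPT 68, FIFO 98, EDD 74 → minimum 68.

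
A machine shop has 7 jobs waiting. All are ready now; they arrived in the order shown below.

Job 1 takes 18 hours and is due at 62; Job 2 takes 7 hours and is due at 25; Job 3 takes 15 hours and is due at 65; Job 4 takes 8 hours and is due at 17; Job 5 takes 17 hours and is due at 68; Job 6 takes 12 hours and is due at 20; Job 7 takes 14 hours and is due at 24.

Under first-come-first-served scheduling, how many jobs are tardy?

FIFO (arrival order): Job 1 Job 2 Job 3 Job 4 Job 5 Job 6 Job 7.
Job 1: 0→18, due 62, tardiness 0
Job 2: 18→25, due 25, tardiness 0
Job 3: 25→40, due 65, tardiness 0
Job 4: 40→48, due 17, tardiness 31
Job 5: 48→65, due 68, tardiness 0
Job 6: 65→77, due 20, tardiness 57
Job 7: 77→91, due 24, tardiness 67
Late jobs: 3.

3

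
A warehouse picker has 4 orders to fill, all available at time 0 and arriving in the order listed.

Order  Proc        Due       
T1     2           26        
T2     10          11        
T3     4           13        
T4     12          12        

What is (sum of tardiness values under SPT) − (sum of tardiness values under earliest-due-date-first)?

SPT (increasing processing time): T1 T3 T2 T4.
T1: 0→2, due 26, tardiness 0
T3: 2→6, due 13, tardiness 0
T2: 6→16, due 11, tardiness 5
T4: 16→28, due 12, tardiness 16
Sum = 0+0+5+16 = 21.
EDD (increasing due date): T2 T4 T3 T1.
T2: 0→10, due 11, tardiness 0
T4: 10→22, due 12, tardiness 10
T3: 22→26, due 13, tardiness 13
T1: 26→28, due 26, tardiness 2
Sum = 0+10+13+2 = 25.
Difference = 21 − 25 = -4.

-4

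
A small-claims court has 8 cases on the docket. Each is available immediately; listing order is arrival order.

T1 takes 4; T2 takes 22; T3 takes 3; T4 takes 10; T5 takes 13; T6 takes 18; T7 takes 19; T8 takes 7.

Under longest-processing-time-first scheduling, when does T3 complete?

96

LPT (decreasing processing time): T2 T7 T6 T5 T4 T8 T1 T3.
T2: 0→22
T7: 22→41
T6: 41→59
T5: 59→72
T4: 72→82
T8: 82→89
T1: 89→93
T3: 93→96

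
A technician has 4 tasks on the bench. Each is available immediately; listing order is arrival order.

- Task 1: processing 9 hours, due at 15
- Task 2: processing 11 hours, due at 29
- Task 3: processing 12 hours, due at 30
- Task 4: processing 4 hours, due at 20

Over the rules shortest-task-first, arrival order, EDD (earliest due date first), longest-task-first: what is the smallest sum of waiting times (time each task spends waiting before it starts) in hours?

41

SPT (increasing processing time): Task 4 Task 1 Task 2 Task 3.
Task 4: waits 0, runs 0→4
Task 1: waits 4, runs 4→13
Task 2: waits 13, runs 13→24
Task 3: waits 24, runs 24→36
Sum = 0+4+13+24 = 41.
FIFO (arrival order): Task 1 Task 2 Task 3 Task 4.
Task 1: waits 0, runs 0→9
Task 2: waits 9, runs 9→20
Task 3: waits 20, runs 20→32
Task 4: waits 32, runs 32→36
Sum = 0+9+20+32 = 61.
EDD (increasing due date): Task 1 Task 4 Task 2 Task 3.
Task 1: waits 0, runs 0→9
Task 4: waits 9, runs 9→13
Task 2: waits 13, runs 13→24
Task 3: waits 24, runs 24→36
Sum = 0+9+13+24 = 46.
LPT (decreasing processing time): Task 3 Task 2 Task 1 Task 4.
Task 3: waits 0, runs 0→12
Task 2: waits 12, runs 12→23
Task 1: waits 23, runs 23→32
Task 4: waits 32, runs 32→36
Sum = 0+12+23+32 = 67.
SPT 41, FIFO 61, EDD 46, LPT 67 → minimum 41.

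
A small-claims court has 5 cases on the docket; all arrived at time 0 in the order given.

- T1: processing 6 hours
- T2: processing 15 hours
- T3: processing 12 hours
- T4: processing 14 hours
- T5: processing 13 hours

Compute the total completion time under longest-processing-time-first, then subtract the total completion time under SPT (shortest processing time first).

40

LPT (decreasing processing time): T2 T4 T5 T3 T1.
T2: 0→15
T4: 15→29
T5: 29→42
T3: 42→54
T1: 54→60
Sum = 15+29+42+54+60 = 200.
SPT (increasing processing time): T1 T3 T5 T4 T2.
T1: 0→6
T3: 6→18
T5: 18→31
T4: 31→45
T2: 45→60
Sum = 6+18+31+45+60 = 160.
Difference = 200 − 160 = 40.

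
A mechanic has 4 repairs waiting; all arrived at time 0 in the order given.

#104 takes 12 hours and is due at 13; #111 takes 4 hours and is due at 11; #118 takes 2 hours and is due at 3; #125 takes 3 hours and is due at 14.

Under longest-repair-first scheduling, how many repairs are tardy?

3

LPT (decreasing processing time): #104 #111 #125 #118.
#104: 0→12, due 13, tardiness 0
#111: 12→16, due 11, tardiness 5
#125: 16→19, due 14, tardiness 5
#118: 19→21, due 3, tardiness 18
Late repairs: 3.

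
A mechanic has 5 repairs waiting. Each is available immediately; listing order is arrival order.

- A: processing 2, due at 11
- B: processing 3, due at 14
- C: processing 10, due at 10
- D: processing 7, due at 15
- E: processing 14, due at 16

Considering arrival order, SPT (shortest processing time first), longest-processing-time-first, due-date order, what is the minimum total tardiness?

29

FIFO (arrival order): A B C D E.
A: 0→2, due 11, tardiness 0
B: 2→5, due 14, tardiness 0
C: 5→15, due 10, tardiness 5
D: 15→22, due 15, tardiness 7
E: 22→36, due 16, tardiness 20
Sum = 0+0+5+7+20 = 32.
SPT (increasing processing time): A B D C E.
A: 0→2, due 11, tardiness 0
B: 2→5, due 14, tardiness 0
D: 5→12, due 15, tardiness 0
C: 12→22, due 10, tardiness 12
E: 22→36, due 16, tardiness 20
Sum = 0+0+0+12+20 = 32.
LPT (decreasing processing time): E C D B A.
E: 0→14, due 16, tardiness 0
C: 14→24, due 10, tardiness 14
D: 24→31, due 15, tardiness 16
B: 31→34, due 14, tardiness 20
A: 34→36, due 11, tardiness 25
Sum = 0+14+16+20+25 = 75.
EDD (increasing due date): C A B D E.
C: 0→10, due 10, tardiness 0
A: 10→12, due 11, tardiness 1
B: 12→15, due 14, tardiness 1
D: 15→22, due 15, tardiness 7
E: 22→36, due 16, tardiness 20
Sum = 0+1+1+7+20 = 29.
FIFO 32, SPT 32, LPT 75, EDD 29 → minimum 29.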